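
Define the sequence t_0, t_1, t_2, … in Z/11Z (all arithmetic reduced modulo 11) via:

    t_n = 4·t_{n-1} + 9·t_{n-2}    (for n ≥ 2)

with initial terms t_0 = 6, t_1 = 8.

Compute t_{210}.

6

t_2 = 4·8 + 9·6 = 9
t_3 = 4·9 + 9·8 = 9
t_4 = 4·9 + 9·9 = 7
t_5 = 4·7 + 9·9 = 10
t_6 = 4·10 + 9·7 = 4
t_7 = 4·4 + 9·10 = 7
Continuing the recurrence:
  t_8 = 9;  t_9 = 0;  t_10 = 4;  t_11 = 5;  t_12 = 1;  t_13 = 5
  t_14 = 7;  t_15 = 7;  t_16 = 3;  t_17 = 9;  t_18 = 8;  t_19 = 3
  t_20 = 7;  t_21 = 0;  t_22 = 8;  t_23 = 10;  t_24 = 2;  t_25 = 10
  t_26 = 3;  t_27 = 3;  t_28 = 6;  t_29 = 7;  t_30 = 5;  t_31 = 6
  t_32 = 3;  t_33 = 0;  t_34 = 5;  t_35 = 9;  t_36 = 4;  t_37 = 9
  t_38 = 6;  t_39 = 6;  t_40 = 1;  t_41 = 3;  t_42 = 10;  t_43 = 1
  t_44 = 6;  t_45 = 0;  t_46 = 10;  t_47 = 7;  t_48 = 8;  t_49 = 7
  t_50 = 1;  t_51 = 1;  t_52 = 2;  t_53 = 6;  t_54 = 9;  t_55 = 2
  t_56 = 1;  t_57 = 0;  t_58 = 9;  t_59 = 3;  t_60 = 5;  t_61 = 3
  t_62 = 2;  t_63 = 2;  t_64 = 4;  t_65 = 1;  t_66 = 7;  t_67 = 4
  t_68 = 2;  t_69 = 0;  t_70 = 7;  t_71 = 6;  t_72 = 10;  t_73 = 6
  t_74 = 4;  t_75 = 4;  t_76 = 8;  t_77 = 2;  t_78 = 3;  t_79 = 8
  t_80 = 4;  t_81 = 0;  t_82 = 3;  t_83 = 1;  t_84 = 9;  t_85 = 1
  t_86 = 8;  t_87 = 8;  t_88 = 5;  t_89 = 4;  t_90 = 6;  t_91 = 5
  t_92 = 8;  t_93 = 0;  t_94 = 6;  t_95 = 2;  t_96 = 7;  t_97 = 2
  t_98 = 5;  t_99 = 5;  t_100 = 10;  t_101 = 8;  t_102 = 1;  t_103 = 10
  t_104 = 5;  t_105 = 0;  t_106 = 1;  t_107 = 4;  t_108 = 3;  t_109 = 4
  t_110 = 10;  t_111 = 10;  t_112 = 9;  t_113 = 5;  t_114 = 2;  t_115 = 9
  t_116 = 10;  t_117 = 0;  t_118 = 2;  t_119 = 8;  t_120 = 6;  t_121 = 8
  t_122 = 9;  t_123 = 9;  t_124 = 7;  t_125 = 10;  t_126 = 4;  t_127 = 7
  t_128 = 9;  t_129 = 0;  t_130 = 4;  t_131 = 5;  t_132 = 1;  t_133 = 5
  t_134 = 7;  t_135 = 7;  t_136 = 3;  t_137 = 9;  t_138 = 8;  t_139 = 3
  t_140 = 7;  t_141 = 0;  t_142 = 8;  t_143 = 10;  t_144 = 2;  t_145 = 10
  t_146 = 3;  t_147 = 3;  t_148 = 6;  t_149 = 7;  t_150 = 5;  t_151 = 6
  t_152 = 3;  t_153 = 0;  t_154 = 5;  t_155 = 9;  t_156 = 4;  t_157 = 9
  t_158 = 6;  t_159 = 6;  t_160 = 1;  t_161 = 3;  t_162 = 10;  t_163 = 1
  t_164 = 6;  t_165 = 0;  t_166 = 10;  t_167 = 7;  t_168 = 8;  t_169 = 7
  t_170 = 1;  t_171 = 1;  t_172 = 2;  t_173 = 6;  t_174 = 9;  t_175 = 2
  t_176 = 1;  t_177 = 0;  t_178 = 9;  t_179 = 3;  t_180 = 5;  t_181 = 3
  t_182 = 2;  t_183 = 2;  t_184 = 4;  t_185 = 1;  t_186 = 7;  t_187 = 4
  t_188 = 2;  t_189 = 0;  t_190 = 7;  t_191 = 6;  t_192 = 10;  t_193 = 6
  t_194 = 4;  t_195 = 4;  t_196 = 8;  t_197 = 2;  t_198 = 3;  t_199 = 8
  t_200 = 4;  t_201 = 0;  t_202 = 3;  t_203 = 1;  t_204 = 9;  t_205 = 1
  t_206 = 8;  t_207 = 8;  t_208 = 5
t_209 = 4·5 + 9·8 = 4
t_210 = 4·4 + 9·5 = 6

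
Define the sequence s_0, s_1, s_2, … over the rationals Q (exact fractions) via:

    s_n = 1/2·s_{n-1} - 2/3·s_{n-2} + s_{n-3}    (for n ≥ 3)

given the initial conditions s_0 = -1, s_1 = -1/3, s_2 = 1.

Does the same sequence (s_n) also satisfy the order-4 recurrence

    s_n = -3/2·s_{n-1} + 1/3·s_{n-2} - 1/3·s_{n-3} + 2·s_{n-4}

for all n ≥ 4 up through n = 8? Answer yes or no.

yes

Terms s_0..s_8: -1, -1/3, 1, -5/18, -41/36, 133/216, 341/432, -2993/2592, -281/576
n=4: candidate gives -41/36, actual s_4 = -41/36 ✓
n=5: candidate gives 133/216, actual s_5 = 133/216 ✓
n=6: candidate gives 341/432, actual s_6 = 341/432 ✓
n=7: candidate gives -2993/2592, actual s_7 = -2993/2592 ✓
n=8: candidate gives -281/576, actual s_8 = -281/576 ✓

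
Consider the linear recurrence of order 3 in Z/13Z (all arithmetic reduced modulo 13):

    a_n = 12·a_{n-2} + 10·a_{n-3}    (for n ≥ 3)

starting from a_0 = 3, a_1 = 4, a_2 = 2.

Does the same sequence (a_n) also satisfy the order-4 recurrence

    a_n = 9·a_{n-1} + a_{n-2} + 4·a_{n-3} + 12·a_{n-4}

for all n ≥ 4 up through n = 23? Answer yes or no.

no

Terms a_0..a_23: 3, 4, 2, 0, 12, 7, 1, 9, 4, 1, 8, 0, 2, 2, 11, 5, 9, 1, 2, 11, 8, 9, 11, 6
n=4: candidate gives 2, actual a_4 = 12 ✗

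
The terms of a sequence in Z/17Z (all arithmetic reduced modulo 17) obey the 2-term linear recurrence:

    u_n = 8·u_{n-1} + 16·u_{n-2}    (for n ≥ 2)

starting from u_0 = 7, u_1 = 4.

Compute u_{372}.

13

u_2 = 8·4 + 16·7 = 8
u_3 = 8·8 + 16·4 = 9
u_4 = 8·9 + 16·8 = 13
u_5 = 8·13 + 16·9 = 10
u_6 = 8·10 + 16·13 = 16
u_7 = 8·16 + 16·10 = 16
u_8 = 8·16 + 16·16 = 10
u_9 = 8·10 + 16·16 = 13
u_10 = 8·13 + 16·10 = 9
u_11 = 8·9 + 16·13 = 8
u_12 = 8·8 + 16·9 = 4
u_13 = 8·4 + 16·8 = 7
u_14 = 8·7 + 16·4 = 1
u_15 = 8·1 + 16·7 = 1
u_16 = 8·1 + 16·1 = 7
u_17 = 8·7 + 16·1 = 4
(u_16, u_17) = (7, 4) = (u_0, u_1), so the sequence has period 16.
372 ≡ 4 (mod 16), hence u_372 = u_4 = 13.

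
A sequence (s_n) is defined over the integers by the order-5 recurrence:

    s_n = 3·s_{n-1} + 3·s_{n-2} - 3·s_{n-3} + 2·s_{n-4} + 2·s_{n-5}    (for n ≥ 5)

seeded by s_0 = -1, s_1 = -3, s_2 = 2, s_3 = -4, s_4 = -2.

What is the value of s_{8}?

-1302

s_5 = 3·-2 + 3·-4 + -3·2 + 2·-3 + 2·-1 = -32
s_6 = 3·-32 + 3·-2 + -3·-4 + 2·2 + 2·-3 = -92
s_7 = 3·-92 + 3·-32 + -3·-2 + 2·-4 + 2·2 = -370
s_8 = 3·-370 + 3·-92 + -3·-32 + 2·-2 + 2·-4 = -1302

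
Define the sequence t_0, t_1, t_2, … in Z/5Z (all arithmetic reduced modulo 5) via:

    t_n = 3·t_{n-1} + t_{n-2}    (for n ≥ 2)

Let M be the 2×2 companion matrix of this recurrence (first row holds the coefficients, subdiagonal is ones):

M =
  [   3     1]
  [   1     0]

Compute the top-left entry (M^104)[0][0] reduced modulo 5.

(M^104)[0][0] is the top entry after applying M 104 times to the unit state (1, 0). Equivalently it is h_{105} for the auxiliary sequence (h_n) obeying the same recurrence with h_1 = 1 and h_i = 0 for 0 ≤ i < 1:
h_2 = 3·1 + 1·0 = 3
h_3 = 3·3 + 1·1 = 0
h_4 = 3·0 + 1·3 = 3
h_5 = 3·3 + 1·0 = 4
h_6 = 3·4 + 1·3 = 0
h_7 = 3·0 + 1·4 = 4
h_8 = 3·4 + 1·0 = 2
h_9 = 3·2 + 1·4 = 0
h_10 = 3·0 + 1·2 = 2
h_11 = 3·2 + 1·0 = 1
h_12 = 3·1 + 1·2 = 0
h_13 = 3·0 + 1·1 = 1
(h_12, h_13) = (0, 1) = (h_0, h_1), so the sequence has period 12.
105 ≡ 9 (mod 12), hence h_105 = h_9 = 0.

0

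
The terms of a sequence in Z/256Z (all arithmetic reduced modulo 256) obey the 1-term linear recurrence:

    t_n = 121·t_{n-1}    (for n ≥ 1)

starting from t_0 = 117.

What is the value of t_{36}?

85

t_1 = 121·117 = 77
t_2 = 121·77 = 101
t_3 = 121·101 = 189
t_4 = 121·189 = 85
t_5 = 121·85 = 45
t_6 = 121·45 = 69
t_7 = 121·69 = 157
t_8 = 121·157 = 53
t_9 = 121·53 = 13
t_10 = 121·13 = 37
t_11 = 121·37 = 125
t_12 = 121·125 = 21
t_13 = 121·21 = 237
t_14 = 121·237 = 5
t_15 = 121·5 = 93
t_16 = 121·93 = 245
t_17 = 121·245 = 205
t_18 = 121·205 = 229
t_19 = 121·229 = 61
t_20 = 121·61 = 213
t_21 = 121·213 = 173
t_22 = 121·173 = 197
t_23 = 121·197 = 29
t_24 = 121·29 = 181
t_25 = 121·181 = 141
t_26 = 121·141 = 165
t_27 = 121·165 = 253
t_28 = 121·253 = 149
t_29 = 121·149 = 109
t_30 = 121·109 = 133
t_31 = 121·133 = 221
t_32 = 121·221 = 117
t_33 = 121·117 = 77
t_34 = 121·77 = 101
t_35 = 121·101 = 189
t_36 = 121·189 = 85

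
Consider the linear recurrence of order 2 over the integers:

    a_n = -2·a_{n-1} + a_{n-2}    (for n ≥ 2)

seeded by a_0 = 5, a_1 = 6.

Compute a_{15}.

a_2 = -2·6 + 1·5 = -7
a_3 = -2·-7 + 1·6 = 20
a_4 = -2·20 + 1·-7 = -47
a_5 = -2·-47 + 1·20 = 114
a_6 = -2·114 + 1·-47 = -275
a_7 = -2·-275 + 1·114 = 664
a_8 = -2·664 + 1·-275 = -1603
a_9 = -2·-1603 + 1·664 = 3870
a_10 = -2·3870 + 1·-1603 = -9343
a_11 = -2·-9343 + 1·3870 = 22556
a_12 = -2·22556 + 1·-9343 = -54455
a_13 = -2·-54455 + 1·22556 = 131466
a_14 = -2·131466 + 1·-54455 = -317387
a_15 = -2·-317387 + 1·131466 = 766240

766240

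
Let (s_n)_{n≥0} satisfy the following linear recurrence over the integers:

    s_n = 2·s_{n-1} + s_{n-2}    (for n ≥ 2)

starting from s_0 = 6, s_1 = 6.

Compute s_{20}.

s_2 = 2·6 + 1·6 = 18
s_3 = 2·18 + 1·6 = 42
s_4 = 2·42 + 1·18 = 102
s_5 = 2·102 + 1·42 = 246
s_6 = 2·246 + 1·102 = 594
s_7 = 2·594 + 1·246 = 1434
s_8 = 2·1434 + 1·594 = 3462
s_9 = 2·3462 + 1·1434 = 8358
s_10 = 2·8358 + 1·3462 = 20178
s_11 = 2·20178 + 1·8358 = 48714
s_12 = 2·48714 + 1·20178 = 117606
s_13 = 2·117606 + 1·48714 = 283926
s_14 = 2·283926 + 1·117606 = 685458
s_15 = 2·685458 + 1·283926 = 1654842
s_16 = 2·1654842 + 1·685458 = 3995142
s_17 = 2·3995142 + 1·1654842 = 9645126
s_18 = 2·9645126 + 1·3995142 = 23285394
s_19 = 2·23285394 + 1·9645126 = 56215914
s_20 = 2·56215914 + 1·23285394 = 135717222

135717222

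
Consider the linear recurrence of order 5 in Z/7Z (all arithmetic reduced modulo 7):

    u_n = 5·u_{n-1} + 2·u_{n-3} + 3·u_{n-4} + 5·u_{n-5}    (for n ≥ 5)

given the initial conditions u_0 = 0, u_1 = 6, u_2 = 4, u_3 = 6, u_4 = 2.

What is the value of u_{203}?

3

u_5 = 5·2 + 0·6 + 2·4 + 3·6 + 5·0 = 1
u_6 = 5·1 + 0·2 + 2·6 + 3·4 + 5·6 = 3
u_7 = 5·3 + 0·1 + 2·2 + 3·6 + 5·4 = 1
u_8 = 5·1 + 0·3 + 2·1 + 3·2 + 5·6 = 1
u_9 = 5·1 + 0·1 + 2·3 + 3·1 + 5·2 = 3
u_10 = 5·3 + 0·1 + 2·1 + 3·3 + 5·1 = 3
Continuing the recurrence:
  u_11 = 0;  u_12 = 0;  u_13 = 6;  u_14 = 5;  u_15 = 5;  u_16 = 2
  u_17 = 3;  u_18 = 0;  u_19 = 2;  u_20 = 5;  u_21 = 2;  u_22 = 1
  u_23 = 0;  u_24 = 1;  u_25 = 3;  u_26 = 0;  u_27 = 0;  u_28 = 2
  u_29 = 3;  u_30 = 2;  u_31 = 0;  u_32 = 5;  u_33 = 6;  u_34 = 2
  u_35 = 2;  u_36 = 2;  u_37 = 1;  u_38 = 3;  u_39 = 0;  u_40 = 4
  u_41 = 4;  u_42 = 6;  u_43 = 4;  u_44 = 5;  u_45 = 6;  u_46 = 6
  u_47 = 5;  u_48 = 2;  u_49 = 2;  u_50 = 5;  u_51 = 4;  u_52 = 6
  u_53 = 0;  u_54 = 5;  u_55 = 4;  u_56 = 2;  u_57 = 1;  u_58 = 0
  u_59 = 6;  u_60 = 2;  u_61 = 2;  u_62 = 6;  u_63 = 3;  u_64 = 6
  u_65 = 2;  u_66 = 2;  u_67 = 5;  u_68 = 6;  u_69 = 0;  u_70 = 5
  u_71 = 6;  u_72 = 3;  u_73 = 6;  u_74 = 1;  u_75 = 5;  u_76 = 6
  u_77 = 2;  u_78 = 4;  u_79 = 3;  u_80 = 6;  u_81 = 4;  u_82 = 6
  u_83 = 1;  u_84 = 4;  u_85 = 4;  u_86 = 4;  u_87 = 5;  u_88 = 1
  u_89 = 3;  u_90 = 1;  u_91 = 0;  u_92 = 6;  u_93 = 4;  u_94 = 3
  u_95 = 4;  u_96 = 4;  u_97 = 5;  u_98 = 6;  u_99 = 2;  u_100 = 3
  u_101 = 6;  u_102 = 0;  u_103 = 0;  u_104 = 3;  u_105 = 6;  u_106 = 4
  u_107 = 5;  u_108 = 4;  u_109 = 5;  u_110 = 0;  u_111 = 1;  u_112 = 3
  u_113 = 1;  u_114 = 4;  u_115 = 1;  u_116 = 0;  u_117 = 5;  u_118 = 2
  u_119 = 5;  u_120 = 5;  u_121 = 2;  u_122 = 2;  u_123 = 3;  u_124 = 3
  u_125 = 1;  u_126 = 6;  u_127 = 6;  u_128 = 0;  u_129 = 2;  u_130 = 3
  u_131 = 0;  u_132 = 6;  u_133 = 0;  u_134 = 5;  u_135 = 3;  u_136 = 5
  u_137 = 2;  u_138 = 3;  u_139 = 3;  u_140 = 0;  u_141 = 2;  u_142 = 0
  u_143 = 3;  u_144 = 6;  u_145 = 1;  u_146 = 0;  u_147 = 0;  u_148 = 0
  u_149 = 5;  u_150 = 2;  u_151 = 3;  u_152 = 4;  u_153 = 4;  u_154 = 1
  u_155 = 4;  u_156 = 6;  u_157 = 1;  u_158 = 1;  u_159 = 6;  u_160 = 0
  u_161 = 0;  u_162 = 6;  u_163 = 4;  u_164 = 1;  u_165 = 3;  u_166 = 6
  u_167 = 4;  u_168 = 0;  u_169 = 5;  u_170 = 3;  u_171 = 1;  u_172 = 0
  u_173 = 0;  u_174 = 1;  u_175 = 2;  u_176 = 1;  u_177 = 0;  u_178 = 0
  u_179 = 6;  u_180 = 1;  u_181 = 3;  u_182 = 6;  u_183 = 1;  u_184 = 2
  u_185 = 1;  u_186 = 5;  u_187 = 6;  u_188 = 1;  u_189 = 0;  u_190 = 4
  u_191 = 2;  u_192 = 1;  u_193 = 4;  u_194 = 1;  u_195 = 5;  u_196 = 4
  u_197 = 4;  u_198 = 4;  u_199 = 6;  u_200 = 5;  u_201 = 2
u_202 = 5·2 + 0·5 + 2·6 + 3·4 + 5·4 = 5
u_203 = 5·5 + 0·2 + 2·5 + 3·6 + 5·4 = 3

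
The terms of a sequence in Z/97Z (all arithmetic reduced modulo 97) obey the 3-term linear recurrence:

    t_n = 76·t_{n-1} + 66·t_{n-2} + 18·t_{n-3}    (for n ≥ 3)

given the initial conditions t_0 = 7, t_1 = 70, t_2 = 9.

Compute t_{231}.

t_3 = 76·9 + 66·70 + 18·7 = 95
t_4 = 76·95 + 66·9 + 18·70 = 53
t_5 = 76·53 + 66·95 + 18·9 = 81
t_6 = 76·81 + 66·53 + 18·95 = 15
t_7 = 76·15 + 66·81 + 18·53 = 68
t_8 = 76·68 + 66·15 + 18·81 = 50
Continuing the recurrence:
  t_9 = 22;  t_10 = 85;  t_11 = 82;  t_12 = 16;  t_13 = 10;  t_14 = 91
  t_15 = 7;  t_16 = 25;  t_17 = 23;  t_18 = 32;  t_19 = 35;  t_20 = 45
  t_21 = 1;  t_22 = 87;  t_23 = 19;  t_24 = 26;  t_25 = 43;  t_26 = 88
  t_27 = 3;  t_28 = 20;  t_29 = 4;  t_30 = 29;  t_31 = 15;  t_32 = 22
  t_33 = 80;  t_34 = 42;  t_35 = 41;  t_36 = 53;  t_37 = 21;  t_38 = 12
  t_39 = 51;  t_40 = 2;  t_41 = 48;  t_42 = 42;  t_43 = 91;  t_44 = 76
  t_45 = 25;  t_46 = 18;  t_47 = 21;  t_48 = 33;  t_49 = 47;  t_50 = 17
  t_51 = 41;  t_52 = 40;  t_53 = 38;  t_54 = 58;  t_55 = 70;  t_56 = 35
  t_57 = 79;  t_58 = 68;  t_59 = 51;  t_60 = 86;  t_61 = 68;  t_62 = 25
  t_63 = 79;  t_64 = 51;  t_65 = 34;  t_66 = 0;  t_67 = 58;  t_68 = 73
  t_69 = 64;  t_70 = 56;  t_71 = 94;  t_72 = 61;  t_73 = 14;  t_74 = 89
  t_75 = 56;  t_76 = 3;  t_77 = 94;  t_78 = 8;  t_79 = 76;  t_80 = 42
  t_81 = 10;  t_82 = 50;  t_83 = 75;  t_84 = 62;  t_85 = 86;  t_86 = 47
  t_87 = 82;  t_88 = 18;  t_89 = 60;  t_90 = 46;  t_91 = 20;  t_92 = 10
  t_93 = 95;  t_94 = 92;  t_95 = 56;  t_96 = 10;  t_97 = 1;  t_98 = 95
  t_99 = 94;  t_100 = 46;  t_101 = 61;  t_102 = 52;  t_103 = 76;  t_104 = 24
  t_105 = 16;  t_106 = 94;  t_107 = 96;  t_108 = 14;  t_109 = 71;  t_110 = 94
  t_111 = 54;  t_112 = 43;  t_113 = 85;  t_114 = 85;  t_115 = 40;  t_116 = 92
  t_117 = 7;  t_118 = 49;  t_119 = 22;  t_120 = 85;  t_121 = 64;  t_122 = 6
  t_123 = 2;  t_124 = 51;  t_125 = 42;  t_126 = 95;  t_127 = 46;  t_128 = 46
  t_129 = 94;  t_130 = 47;  t_131 = 31;  t_132 = 69;  t_133 = 85;  t_134 = 29
  t_135 = 35;  t_136 = 90;  t_137 = 69;  t_138 = 77;  t_139 = 95;  t_140 = 61
  t_141 = 70;  t_142 = 95;  t_143 = 37;  t_144 = 60;  t_145 = 79;  t_146 = 57
  t_147 = 53;  t_148 = 94;  t_149 = 28;  t_150 = 71;  t_151 = 12;  t_152 = 88
  t_153 = 28;  t_154 = 4;  t_155 = 50;  t_156 = 9;  t_157 = 79;  t_158 = 29
  t_159 = 14;  t_160 = 35;  t_161 = 32;  t_162 = 47;  t_163 = 9;  t_164 = 94
  t_165 = 48;  t_166 = 23;  t_167 = 12;  t_168 = 93;  t_169 = 29;  t_170 = 22
  t_171 = 22;  t_172 = 57;  t_173 = 69;  t_174 = 90;  t_175 = 4;  t_176 = 17
  t_177 = 72;  t_178 = 70;  t_179 = 96;  t_180 = 20;  t_181 = 95;  t_182 = 83
  t_183 = 37;  t_184 = 9;  t_185 = 61;  t_186 = 76;  t_187 = 70;  t_188 = 85
  t_189 = 32;  t_190 = 87;  t_191 = 69;  t_192 = 19;  t_193 = 95;  t_194 = 16
  t_195 = 68;  t_196 = 77;  t_197 = 55;  t_198 = 10;  t_199 = 53;  t_200 = 52
  t_201 = 64;  t_202 = 35;  t_203 = 60;  t_204 = 68;  t_205 = 58;  t_206 = 82
  t_207 = 32;  t_208 = 61;  t_209 = 76;  t_210 = 96;  t_211 = 24;  t_212 = 22
  t_213 = 37;  t_214 = 40;  t_215 = 58;  t_216 = 51;  t_217 = 82;  t_218 = 69
  t_219 = 31;  t_220 = 44;  t_221 = 36;  t_222 = 87;  t_223 = 80;  t_224 = 54
  t_225 = 86;  t_226 = 94;  t_227 = 18;  t_228 = 2;  t_229 = 25
t_230 = 76·25 + 66·2 + 18·18 = 28
t_231 = 76·28 + 66·25 + 18·2 = 31

31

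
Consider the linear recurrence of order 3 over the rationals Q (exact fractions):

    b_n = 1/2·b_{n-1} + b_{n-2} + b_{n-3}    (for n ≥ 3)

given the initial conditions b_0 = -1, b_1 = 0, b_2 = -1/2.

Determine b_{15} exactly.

-3013997/16384

b_3 = 1/2·-1/2 + 1·0 + 1·-1 = -5/4
b_4 = 1/2·-5/4 + 1·-1/2 + 1·0 = -9/8
b_5 = 1/2·-9/8 + 1·-5/4 + 1·-1/2 = -37/16
b_6 = 1/2·-37/16 + 1·-9/8 + 1·-5/4 = -113/32
b_7 = 1/2·-113/32 + 1·-37/16 + 1·-9/8 = -333/64
b_8 = 1/2·-333/64 + 1·-113/32 + 1·-37/16 = -1081/128
b_9 = 1/2·-1081/128 + 1·-333/64 + 1·-113/32 = -3317/256
b_10 = 1/2·-3317/256 + 1·-1081/128 + 1·-333/64 = -10305/512
b_11 = 1/2·-10305/512 + 1·-3317/256 + 1·-1081/128 = -32221/1024
b_12 = 1/2·-32221/1024 + 1·-10305/512 + 1·-3317/256 = -99977/2048
b_13 = 1/2·-99977/2048 + 1·-32221/1024 + 1·-10305/512 = -311301/4096
b_14 = 1/2·-311301/4096 + 1·-99977/2048 + 1·-32221/1024 = -968977/8192
b_15 = 1/2·-968977/8192 + 1·-311301/4096 + 1·-99977/2048 = -3013997/16384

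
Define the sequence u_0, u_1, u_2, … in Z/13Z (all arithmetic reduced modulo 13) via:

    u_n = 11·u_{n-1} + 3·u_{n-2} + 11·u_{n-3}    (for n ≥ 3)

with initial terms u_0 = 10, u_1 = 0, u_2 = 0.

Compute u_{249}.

u_3 = 11·0 + 3·0 + 11·10 = 6
u_4 = 11·6 + 3·0 + 11·0 = 1
u_5 = 11·1 + 3·6 + 11·0 = 3
u_6 = 11·3 + 3·1 + 11·6 = 11
u_7 = 11·11 + 3·3 + 11·1 = 11
u_8 = 11·11 + 3·11 + 11·3 = 5
Continuing the recurrence:
  u_9 = 1;  u_10 = 4;  u_11 = 11;  u_12 = 1;  u_13 = 10;  u_14 = 0
  u_15 = 2;  u_16 = 2;  u_17 = 2;  u_18 = 11;  u_19 = 6;  u_20 = 4
  u_21 = 1;  u_22 = 11;  u_23 = 12;  u_24 = 7;  u_25 = 0;  u_26 = 10
  u_27 = 5;  u_28 = 7;  u_29 = 7;  u_30 = 10;  u_31 = 0;  u_32 = 3
  u_33 = 0;  u_34 = 9;  u_35 = 2;  u_36 = 10;  u_37 = 7;  u_38 = 12
  u_39 = 3;  u_40 = 3;  u_41 = 5;  u_42 = 6;  u_43 = 10;  u_44 = 1
  u_45 = 3;  u_46 = 3;  u_47 = 1;  u_48 = 1;  u_49 = 8;  u_50 = 11
  u_51 = 0;  u_52 = 4;  u_53 = 9;  u_54 = 7;  u_55 = 5;  u_56 = 6
  u_57 = 2;  u_58 = 4;  u_59 = 12;  u_60 = 10;  u_61 = 8;  u_62 = 3
  u_63 = 11;  u_64 = 10;  u_65 = 7;  u_66 = 7;  u_67 = 0;  u_68 = 7
  u_69 = 11;  u_70 = 12;  u_71 = 8;  u_72 = 11;  u_73 = 4;  u_74 = 9
  u_75 = 11;  u_76 = 10;  u_77 = 8;  u_78 = 5;  u_79 = 7;  u_80 = 11
  u_81 = 2;  u_82 = 2;  u_83 = 6;  u_84 = 3;  u_85 = 8;  u_86 = 7
  u_87 = 4;  u_88 = 10;  u_89 = 4;  u_90 = 1;  u_91 = 3;  u_92 = 2
  u_93 = 3;  u_94 = 7;  u_95 = 4;  u_96 = 7;  u_97 = 10;  u_98 = 6
  u_99 = 4;  u_100 = 3;  u_101 = 7;  u_102 = 0;  u_103 = 2;  u_104 = 8
  u_105 = 3;  u_106 = 1;  u_107 = 4;  u_108 = 2;  u_109 = 6;  u_110 = 12
  u_111 = 3;  u_112 = 5;  u_113 = 1;  u_114 = 7;  u_115 = 5;  u_116 = 9
  u_117 = 9;  u_118 = 12;  u_119 = 11;  u_120 = 9;  u_121 = 4;  u_122 = 10
  u_123 = 0;  u_124 = 9;  u_125 = 1;  u_126 = 12;  u_127 = 0;  u_128 = 8
  u_129 = 12;  u_130 = 0;  u_131 = 7;  u_132 = 1;  u_133 = 6;  u_134 = 3
  u_135 = 10;  u_136 = 3;  u_137 = 5;  u_138 = 5;  u_139 = 12;  u_140 = 7
  u_141 = 12;  u_142 = 12;  u_143 = 11;  u_144 = 3;  u_145 = 3;  u_146 = 7
  u_147 = 2;  u_148 = 11;  u_149 = 9;  u_150 = 11;  u_151 = 9;  u_152 = 10
  u_153 = 11;  u_154 = 3;  u_155 = 7;  u_156 = 12;  u_157 = 4;  u_158 = 1
  u_159 = 12;  u_160 = 10;  u_161 = 1;  u_162 = 4;  u_163 = 1;  u_164 = 8
  u_165 = 5;  u_166 = 12;  u_167 = 1;  u_168 = 11;  u_169 = 9;  u_170 = 0
  u_171 = 5;  u_172 = 11;  u_173 = 6;  u_174 = 11;  u_175 = 0;  u_176 = 8
  u_177 = 1;  u_178 = 9;  u_179 = 8;  u_180 = 9;  u_181 = 1;  u_182 = 9
  u_183 = 6;  u_184 = 0;  u_185 = 0;  u_186 = 1;  u_187 = 11;  u_188 = 7
  u_189 = 4;  u_190 = 4;  u_191 = 3;  u_192 = 11;  u_193 = 5;  u_194 = 4
  u_195 = 11;  u_196 = 6;  u_197 = 0;  u_198 = 9;  u_199 = 9;  u_200 = 9
  u_201 = 4;  u_202 = 1;  u_203 = 5;  u_204 = 11;  u_205 = 4;  u_206 = 2
  u_207 = 12;  u_208 = 0;  u_209 = 6;  u_210 = 3;  u_211 = 12;  u_212 = 12
  u_213 = 6;  u_214 = 0;  u_215 = 7;  u_216 = 0;  u_217 = 8;  u_218 = 9
  u_219 = 6;  u_220 = 12;  u_221 = 2;  u_222 = 7;  u_223 = 7;  u_224 = 3
  u_225 = 1;  u_226 = 6;  u_227 = 11;  u_228 = 7;  u_229 = 7;  u_230 = 11
  u_231 = 11;  u_232 = 10;  u_233 = 4;  u_234 = 0;  u_235 = 5;  u_236 = 8
  u_237 = 12;  u_238 = 3;  u_239 = 1;  u_240 = 9;  u_241 = 5;  u_242 = 2
  u_243 = 6;  u_244 = 10;  u_245 = 7;  u_246 = 4;  u_247 = 6
u_248 = 11·6 + 3·4 + 11·7 = 12
u_249 = 11·12 + 3·6 + 11·4 = 12

12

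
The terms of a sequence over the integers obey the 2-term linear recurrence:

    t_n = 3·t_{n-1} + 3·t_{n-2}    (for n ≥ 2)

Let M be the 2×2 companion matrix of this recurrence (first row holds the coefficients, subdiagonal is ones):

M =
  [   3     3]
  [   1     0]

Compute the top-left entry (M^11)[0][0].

(M^11)[0][0] is the top entry after applying M 11 times to the unit state (1, 0). Equivalently it is h_{12} for the auxiliary sequence (h_n) obeying the same recurrence with h_1 = 1 and h_i = 0 for 0 ≤ i < 1:
h_2 = 3·1 + 3·0 = 3
h_3 = 3·3 + 3·1 = 12
h_4 = 3·12 + 3·3 = 45
h_5 = 3·45 + 3·12 = 171
h_6 = 3·171 + 3·45 = 648
h_7 = 3·648 + 3·171 = 2457
h_8 = 3·2457 + 3·648 = 9315
h_9 = 3·9315 + 3·2457 = 35316
h_10 = 3·35316 + 3·9315 = 133893
h_11 = 3·133893 + 3·35316 = 507627
h_12 = 3·507627 + 3·133893 = 1924560

1924560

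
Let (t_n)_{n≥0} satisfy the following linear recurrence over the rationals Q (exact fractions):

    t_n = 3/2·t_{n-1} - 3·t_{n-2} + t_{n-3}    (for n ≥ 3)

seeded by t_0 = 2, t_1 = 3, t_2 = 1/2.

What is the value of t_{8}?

t_3 = 3/2·1/2 + -3·3 + 1·2 = -25/4
t_4 = 3/2·-25/4 + -3·1/2 + 1·3 = -63/8
t_5 = 3/2·-63/8 + -3·-25/4 + 1·1/2 = 119/16
t_6 = 3/2·119/16 + -3·-63/8 + 1·-25/4 = 913/32
t_7 = 3/2·913/32 + -3·119/16 + 1·-63/8 = 807/64
t_8 = 3/2·807/64 + -3·913/32 + 1·119/16 = -7583/128

-7583/128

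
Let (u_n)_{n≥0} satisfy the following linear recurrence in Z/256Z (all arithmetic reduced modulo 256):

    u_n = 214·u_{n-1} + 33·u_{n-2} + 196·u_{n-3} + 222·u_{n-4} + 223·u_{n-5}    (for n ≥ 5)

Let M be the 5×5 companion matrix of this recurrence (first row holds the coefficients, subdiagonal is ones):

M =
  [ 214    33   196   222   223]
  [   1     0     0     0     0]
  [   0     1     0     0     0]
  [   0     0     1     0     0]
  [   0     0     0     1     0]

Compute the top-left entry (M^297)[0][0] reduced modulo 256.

(M^297)[0][0] is the top entry after applying M 297 times to the unit state (1, 0, 0, 0, 0). Equivalently it is h_{301} for the auxiliary sequence (h_n) obeying the same recurrence with h_4 = 1 and h_i = 0 for 0 ≤ i < 4:
h_5 = 214·1 + 33·0 + 196·0 + 222·0 + 223·0 = 214
h_6 = 214·214 + 33·1 + 196·0 + 222·0 + 223·0 = 5
h_7 = 214·5 + 33·214 + 196·1 + 222·0 + 223·0 = 136
h_8 = 214·136 + 33·5 + 196·214 + 222·1 + 223·0 = 11
h_9 = 214·11 + 33·136 + 196·5 + 222·214 + 223·1 = 1
h_10 = 214·1 + 33·11 + 196·136 + 222·5 + 223·214 = 33
Continuing the recurrence:
  h_11 = 110;  h_12 = 251;  h_13 = 183;  h_14 = 10;  h_15 = 66;  h_16 = 14
  h_17 = 53;  h_18 = 185;  h_19 = 37;  h_20 = 253;  h_21 = 15;  h_22 = 20
  h_23 = 152;  h_24 = 193;  h_25 = 163;  h_26 = 236;  h_27 = 75;  h_28 = 176
  h_29 = 244;  h_30 = 185;  h_31 = 120;  h_32 = 238;  h_33 = 248;  h_34 = 216
  h_35 = 247;  h_36 = 30;  h_37 = 173;  h_38 = 240;  h_39 = 63;  h_40 = 59
  h_41 = 89;  h_42 = 16;  h_43 = 183;  h_44 = 57;  h_45 = 16;  h_46 = 60
  h_47 = 126;  h_48 = 39;  h_49 = 79;  h_50 = 129;  h_51 = 105;  h_52 = 119
  h_53 = 66;  h_54 = 150;  h_55 = 111;  h_56 = 81;  h_57 = 194;  h_58 = 43
  h_59 = 228;  h_60 = 154;  h_61 = 215;  h_62 = 108;  h_63 = 20;  h_64 = 104
  h_65 = 204;  h_66 = 49;  h_67 = 78;  h_68 = 81;  h_69 = 200;  h_70 = 139
  h_71 = 81;  h_72 = 241;  h_73 = 82;  h_74 = 99;  h_75 = 43;  h_76 = 10
  h_77 = 190;  h_78 = 82;  h_79 = 57;  h_80 = 209;  h_81 = 81;  h_82 = 233
  h_83 = 23;  h_84 = 44;  h_85 = 112;  h_86 = 133;  h_87 = 55;  h_88 = 16
  h_89 = 191;  h_90 = 188;  h_91 = 148;  h_92 = 249;  h_93 = 188;  h_94 = 250
  h_95 = 248;  h_96 = 84;  h_97 = 135;  h_98 = 30;  h_99 = 161;  h_100 = 176
  h_101 = 23;  h_102 = 203;  h_103 = 41;  h_104 = 236;  h_105 = 63;  h_106 = 141
  h_107 = 16;  h_108 = 40;  h_109 = 170;  h_110 = 171;  h_111 = 47;  h_112 = 29
  h_113 = 125;  h_114 = 151;  h_115 = 66;  h_116 = 110;  h_117 = 187;  h_118 = 221
  h_119 = 214;  h_120 = 111;  h_121 = 144;  h_122 = 18;  h_123 = 175;  h_124 = 136
  h_125 = 152;  h_126 = 160;  h_127 = 232;  h_128 = 81;  h_129 = 102;  h_130 = 125
  h_131 = 56;  h_132 = 91;  h_133 = 1;  h_134 = 177;  h_135 = 54;  h_136 = 107
  h_137 = 15;  h_138 = 10;  h_139 = 58;  h_140 = 22;  h_141 = 189;  h_142 = 249
  h_143 = 93;  h_144 = 37;  h_145 = 159;  h_146 = 116;  h_147 = 88;  h_148 = 89
  h_149 = 171;  h_150 = 228;  h_151 = 35;  h_152 = 104;  h_153 = 212;  h_154 = 25
  h_155 = 208;  h_156 = 22;  h_157 = 200;  h_158 = 160;  h_159 = 135;  h_160 = 222
  h_161 = 21;  h_162 = 128;  h_163 = 31;  h_164 = 155;  h_165 = 41;  h_166 = 72
  h_167 = 135;  h_168 = 241;  h_169 = 144;  h_170 = 244;  h_171 = 214;  h_172 = 47
  h_173 = 127;  h_174 = 25;  h_175 = 97;  h_176 = 183;  h_177 = 178;  h_178 = 246
  h_179 = 151;  h_180 = 105;  h_181 = 90;  h_182 = 195;  h_183 = 60;  h_184 = 202
  h_185 = 103;  h_186 = 148;  h_187 = 140;  h_188 = 104;  h_189 = 148;  h_190 = 97
  h_191 = 30;  h_192 = 9;  h_193 = 152;  h_194 = 59;  h_195 = 81;  h_196 = 161
  h_197 = 218;  h_198 = 147;  h_199 = 227;  h_200 = 202;  h_201 = 246;  h_202 = 218
  h_203 = 129;  h_204 = 49;  h_205 = 201;  h_206 = 113;  h_207 = 167;  h_208 = 236
  h_209 = 80;  h_210 = 61;  h_211 = 63;  h_212 = 232;  h_213 = 183;  h_214 = 180
  h_215 = 116;  h_216 = 89;  h_217 = 244;  h_218 = 194;  h_219 = 40;  h_220 = 124
  h_221 = 119;  h_222 = 222;  h_223 = 137;  h_224 = 160;  h_225 = 151;  h_226 = 235
  h_227 = 153;  h_228 = 228;  h_229 = 143;  h_230 = 101;  h_231 = 208;  h_232 = 96
  h_233 = 2;  h_234 = 115;  h_235 = 63;  h_236 = 117;  h_237 = 85;  h_238 = 215
  h_239 = 18;  h_240 = 46;  h_241 = 3;  h_242 = 181;  h_243 = 206;  h_244 = 103
  h_245 = 232;  h_246 = 130;  h_247 = 191;  h_248 = 208;  h_249 = 240;  h_250 = 128
  h_251 = 16;  h_252 = 97;  h_253 = 118;  h_254 = 117;  h_255 = 168;  h_256 = 235
  h_257 = 129;  h_258 = 1;  h_259 = 254;  h_260 = 91;  h_261 = 39;  h_262 = 10
  h_263 = 50;  h_264 = 30;  h_265 = 69;  h_266 = 121;  h_267 = 21;  h_268 = 141
  h_269 = 47;  h_270 = 148;  h_271 = 88;  h_272 = 49;  h_273 = 51;  h_274 = 156
  h_275 = 187;  h_276 = 160;  h_277 = 52;  h_278 = 249;  h_279 = 104;  h_280 = 126
  h_281 = 216;  h_282 = 168;  h_283 = 215;  h_284 = 158;  h_285 = 125;  h_286 = 80
  h_287 = 191;  h_288 = 251;  h_289 = 185;  h_290 = 128;  h_291 = 87;  h_292 = 233
  h_293 = 16;  h_294 = 44;  h_295 = 46;  h_296 = 55;  h_297 = 111;  h_298 = 49
  h_299 = 153
h_300 = 214·153 + 33·49 + 196·111 + 222·55 + 223·46 = 247
h_301 = 214·247 + 33·153 + 196·49 + 222·111 + 223·55 = 226

226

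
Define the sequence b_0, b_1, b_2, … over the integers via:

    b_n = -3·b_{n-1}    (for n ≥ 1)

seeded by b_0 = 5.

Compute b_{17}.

-645700815

b_1 = -3·5 = -15
b_2 = -3·-15 = 45
b_3 = -3·45 = -135
b_4 = -3·-135 = 405
b_5 = -3·405 = -1215
b_6 = -3·-1215 = 3645
b_7 = -3·3645 = -10935
b_8 = -3·-10935 = 32805
b_9 = -3·32805 = -98415
b_10 = -3·-98415 = 295245
b_11 = -3·295245 = -885735
b_12 = -3·-885735 = 2657205
b_13 = -3·2657205 = -7971615
b_14 = -3·-7971615 = 23914845
b_15 = -3·23914845 = -71744535
b_16 = -3·-71744535 = 215233605
b_17 = -3·215233605 = -645700815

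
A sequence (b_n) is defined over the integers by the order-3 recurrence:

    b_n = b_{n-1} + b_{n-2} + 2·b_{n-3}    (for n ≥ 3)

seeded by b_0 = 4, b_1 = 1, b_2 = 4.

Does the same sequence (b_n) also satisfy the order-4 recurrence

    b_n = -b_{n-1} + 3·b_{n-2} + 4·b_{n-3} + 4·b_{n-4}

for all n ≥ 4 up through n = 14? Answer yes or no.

Terms b_0..b_14: 4, 1, 4, 13, 19, 40, 85, 163, 328, 661, 1315, 2632, 5269, 10531, 21064
n=4: candidate gives 19, actual b_4 = 19 ✓
n=5: candidate gives 40, actual b_5 = 40 ✓
n=6: candidate gives 85, actual b_6 = 85 ✓
n=7: candidate gives 163, actual b_7 = 163 ✓
n=8: candidate gives 328, actual b_8 = 328 ✓
n=9: candidate gives 661, actual b_9 = 661 ✓
n=10: candidate gives 1315, actual b_10 = 1315 ✓
n=11: candidate gives 2632, actual b_11 = 2632 ✓
n=12: candidate gives 5269, actual b_12 = 5269 ✓
n=13: candidate gives 10531, actual b_13 = 10531 ✓
n=14: candidate gives 21064, actual b_14 = 21064 ✓

yes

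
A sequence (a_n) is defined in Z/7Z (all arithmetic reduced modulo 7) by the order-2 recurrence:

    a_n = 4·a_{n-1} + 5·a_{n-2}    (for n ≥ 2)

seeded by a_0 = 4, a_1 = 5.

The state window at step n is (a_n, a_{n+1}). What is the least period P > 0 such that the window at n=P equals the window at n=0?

6

n=0: window = (4, 5)
n=1: window = (5, 5)
n=2: window = (5, 3)
n=3: window = (3, 2)
n=4: window = (2, 2)
n=5: window = (2, 4)
n=6: window = (4, 5)
window at n=6 equals window at n=0 → period = 6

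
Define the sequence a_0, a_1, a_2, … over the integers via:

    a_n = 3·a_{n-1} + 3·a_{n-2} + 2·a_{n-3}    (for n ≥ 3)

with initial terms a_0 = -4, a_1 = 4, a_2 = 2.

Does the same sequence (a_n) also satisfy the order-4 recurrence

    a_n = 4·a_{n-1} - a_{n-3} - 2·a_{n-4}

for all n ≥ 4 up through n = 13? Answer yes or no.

Terms a_0..a_13: -4, 4, 2, 10, 44, 166, 650, 2536, 9890, 38578, 150476, 586942, 2289410, 8930008
n=4: candidate gives 44, actual a_4 = 44 ✓
n=5: candidate gives 166, actual a_5 = 166 ✓
n=6: candidate gives 650, actual a_6 = 650 ✓
n=7: candidate gives 2536, actual a_7 = 2536 ✓
n=8: candidate gives 9890, actual a_8 = 9890 ✓
n=9: candidate gives 38578, actual a_9 = 38578 ✓
n=10: candidate gives 150476, actual a_10 = 150476 ✓
n=11: candidate gives 586942, actual a_11 = 586942 ✓
n=12: candidate gives 2289410, actual a_12 = 2289410 ✓
n=13: candidate gives 8930008, actual a_13 = 8930008 ✓

yes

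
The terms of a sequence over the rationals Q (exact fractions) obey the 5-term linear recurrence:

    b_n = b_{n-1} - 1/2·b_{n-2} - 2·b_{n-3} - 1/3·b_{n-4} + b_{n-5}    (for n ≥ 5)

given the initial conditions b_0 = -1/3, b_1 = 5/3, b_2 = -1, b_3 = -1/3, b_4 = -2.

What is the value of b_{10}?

-4759/216

b_5 = 1·-2 + -1/2·-1/3 + -2·-1 + -1/3·5/3 + 1·-1/3 = -13/18
b_6 = 1·-13/18 + -1/2·-2 + -2·-1/3 + -1/3·-1 + 1·5/3 = 53/18
b_7 = 1·53/18 + -1/2·-13/18 + -2·-2 + -1/3·-1/3 + 1·-1 = 77/12
b_8 = 1·77/12 + -1/2·53/18 + -2·-13/18 + -1/3·-2 + 1·-1/3 = 121/18
b_9 = 1·121/18 + -1/2·77/12 + -2·53/18 + -1/3·-13/18 + 1·-2 = -893/216
b_10 = 1·-893/216 + -1/2·121/18 + -2·77/12 + -1/3·53/18 + 1·-13/18 = -4759/216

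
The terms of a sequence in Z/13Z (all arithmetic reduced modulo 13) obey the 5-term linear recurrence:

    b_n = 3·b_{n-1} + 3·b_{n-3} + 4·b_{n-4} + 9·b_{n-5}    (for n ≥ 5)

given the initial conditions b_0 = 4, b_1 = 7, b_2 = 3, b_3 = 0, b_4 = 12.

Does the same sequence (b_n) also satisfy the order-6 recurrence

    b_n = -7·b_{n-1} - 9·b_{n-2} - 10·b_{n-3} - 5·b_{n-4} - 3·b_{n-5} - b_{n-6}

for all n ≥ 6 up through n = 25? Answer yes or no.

Terms b_0..b_25: 4, 7, 3, 0, 12, 5, 12, 8, 9, 9, 1, 1, 8, 1, 0, 11, 12, 8, 1, 5, 4, 12, 10, 6, 11, 4
n=6: candidate gives 12, actual b_6 = 12 ✓
n=7: candidate gives 8, actual b_7 = 8 ✓
n=8: candidate gives 9, actual b_8 = 9 ✓
n=9: candidate gives 9, actual b_9 = 9 ✓
n=10: candidate gives 1, actual b_10 = 1 ✓
n=11: candidate gives 1, actual b_11 = 1 ✓
n=12: candidate gives 8, actual b_12 = 8 ✓
n=13: candidate gives 1, actual b_13 = 1 ✓
n=14: candidate gives 0, actual b_14 = 0 ✓
n=15: candidate gives 11, actual b_15 = 11 ✓
n=16: candidate gives 12, actual b_16 = 12 ✓
n=17: candidate gives 8, actual b_17 = 8 ✓
n=18: candidate gives 1, actual b_18 = 1 ✓
n=19: candidate gives 5, actual b_19 = 5 ✓
n=20: candidate gives 4, actual b_20 = 4 ✓
n=21: candidate gives 12, actual b_21 = 12 ✓
n=22: candidate gives 10, actual b_22 = 10 ✓
n=23: candidate gives 6, actual b_23 = 6 ✓
n=24: candidate gives 11, actual b_24 = 11 ✓
n=25: candidate gives 4, actual b_25 = 4 ✓

yes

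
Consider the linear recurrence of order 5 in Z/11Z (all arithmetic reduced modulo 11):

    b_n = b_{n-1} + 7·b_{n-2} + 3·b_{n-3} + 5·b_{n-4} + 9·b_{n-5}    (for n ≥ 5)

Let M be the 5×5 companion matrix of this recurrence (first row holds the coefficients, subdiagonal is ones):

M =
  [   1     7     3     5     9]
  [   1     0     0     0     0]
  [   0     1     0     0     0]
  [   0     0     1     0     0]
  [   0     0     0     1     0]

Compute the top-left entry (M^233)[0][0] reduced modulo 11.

(M^233)[0][0] is the top entry after applying M 233 times to the unit state (1, 0, 0, 0, 0). Equivalently it is h_{237} for the auxiliary sequence (h_n) obeying the same recurrence with h_4 = 1 and h_i = 0 for 0 ≤ i < 4:
h_5 = 1·1 + 7·0 + 3·0 + 5·0 + 9·0 = 1
h_6 = 1·1 + 7·1 + 3·0 + 5·0 + 9·0 = 8
h_7 = 1·8 + 7·1 + 3·1 + 5·0 + 9·0 = 7
h_8 = 1·7 + 7·8 + 3·1 + 5·1 + 9·0 = 5
h_9 = 1·5 + 7·7 + 3·8 + 5·1 + 9·1 = 4
h_10 = 1·4 + 7·5 + 3·7 + 5·8 + 9·1 = 10
Continuing the recurrence:
  h_11 = 6;  h_12 = 0;  h_13 = 5;  h_14 = 10;  h_15 = 0;  h_16 = 7
  h_17 = 7;  h_18 = 8;  h_19 = 3;  h_20 = 5;  h_21 = 5;  h_22 = 9
  h_23 = 3;  h_24 = 1;  h_25 = 9;  h_26 = 5;  h_27 = 2;  h_28 = 8
  h_29 = 3;  h_30 = 6;  h_31 = 7;  h_32 = 6;  h_33 = 6;  h_34 = 5
  h_35 = 0;  h_36 = 3;  h_37 = 3;  h_38 = 4;  h_39 = 2;  h_40 = 10
  h_41 = 1;  h_42 = 3;  h_43 = 9;  h_44 = 2;  h_45 = 4;  h_46 = 3
  h_47 = 10;  h_48 = 2;  h_49 = 9;  h_50 = 5;  h_51 = 8;  h_52 = 5
  h_53 = 7;  h_54 = 7;  h_55 = 2;  h_56 = 4;  h_57 = 9;  h_58 = 9
  h_59 = 3;  h_60 = 10;  h_61 = 7;  h_62 = 3;  h_63 = 2;  h_64 = 0
  h_65 = 5;  h_66 = 1;  h_67 = 7;  h_68 = 3;  h_69 = 3;  h_70 = 7
  h_71 = 4;  h_72 = 8;  h_73 = 0;  h_74 = 9;  h_75 = 6;  h_76 = 2
  h_77 = 0;  h_78 = 0;  h_79 = 7;  h_80 = 5;  h_81 = 6;  h_82 = 7
  h_83 = 0;  h_84 = 1;  h_85 = 9;  h_86 = 6;  h_87 = 3;  h_88 = 0
  h_89 = 5;  h_90 = 4;  h_91 = 9;  h_92 = 2;  h_93 = 3;  h_94 = 10
  h_95 = 8;  h_96 = 2;  h_97 = 0;  h_98 = 5;  h_99 = 9;  h_100 = 5
  h_101 = 2;  h_102 = 1;  h_103 = 10;  h_104 = 8;  h_105 = 4;  h_106 = 3
  h_107 = 4;  h_108 = 2;  h_109 = 10;  h_110 = 10;  h_111 = 1;  h_112 = 4
  h_113 = 10;  h_114 = 5;  h_115 = 6;  h_116 = 1;  h_117 = 1;  h_118 = 9
  h_119 = 6;  h_120 = 10;  h_121 = 5;  h_122 = 4;  h_123 = 4;  h_124 = 8
  h_125 = 9;  h_126 = 10;  h_127 = 10;  h_128 = 7;  h_129 = 4;  h_130 = 5
  h_131 = 7;  h_132 = 3;  h_133 = 7;  h_134 = 0;  h_135 = 6;  h_136 = 6
  h_137 = 0;  h_138 = 2;  h_139 = 6;  h_140 = 5;  h_141 = 8;  h_142 = 5
  h_143 = 3;  h_144 = 9;  h_145 = 9;  h_146 = 2;  h_147 = 9;  h_148 = 1
  h_149 = 9;  h_150 = 2;  h_151 = 10;  h_152 = 5;  h_153 = 3;  h_154 = 5
  h_155 = 10;  h_156 = 4;  h_157 = 6;  h_158 = 6;  h_159 = 1;  h_160 = 6
  h_161 = 9;  h_162 = 6;  h_163 = 3;  h_164 = 1;  h_165 = 7;  h_166 = 2
  h_167 = 2;  h_168 = 3;  h_169 = 1;  h_170 = 2;  h_171 = 2;  h_172 = 8
  h_173 = 5;  h_174 = 9;  h_175 = 8;  h_176 = 1;  h_177 = 5;  h_178 = 5
  h_179 = 10;  h_180 = 5;  h_181 = 3;  h_182 = 6;  h_183 = 5;  h_184 = 6
  h_185 = 9;  h_186 = 2;  h_187 = 8;  h_188 = 3;  h_189 = 10;  h_190 = 3
  h_191 = 8;  h_192 = 3;  h_193 = 2;  h_194 = 9;  h_195 = 0;  h_196 = 2
  h_197 = 0;  h_198 = 0;  h_199 = 10;  h_200 = 9;  h_201 = 9;  h_202 = 3
  h_203 = 0;  h_204 = 7;  h_205 = 10;  h_206 = 1;  h_207 = 9;  h_208 = 4
  h_209 = 7;  h_210 = 3;  h_211 = 8;  h_212 = 8;  h_213 = 1;  h_214 = 5
  h_215 = 4;  h_216 = 0;  h_217 = 10;  h_218 = 1;  h_219 = 4;  h_220 = 0
  h_221 = 4;  h_222 = 1;  h_223 = 3;  h_224 = 3;  h_225 = 3;  h_226 = 8
  h_227 = 7;  h_228 = 4;  h_229 = 9;  h_230 = 4;  h_231 = 10;  h_232 = 5
  h_233 = 3;  h_234 = 4;  h_235 = 5
h_236 = 1·5 + 7·4 + 3·3 + 5·5 + 9·10 = 3
h_237 = 1·3 + 7·5 + 3·4 + 5·3 + 9·5 = 0

0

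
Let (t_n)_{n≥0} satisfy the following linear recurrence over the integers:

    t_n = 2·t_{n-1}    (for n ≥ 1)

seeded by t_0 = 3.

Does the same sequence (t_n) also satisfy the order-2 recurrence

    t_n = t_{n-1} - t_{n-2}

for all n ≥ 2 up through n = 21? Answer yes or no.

no

Terms t_0..t_21: 3, 6, 12, 24, 48, 96, 192, 384, 768, 1536, 3072, 6144, 12288, 24576, 49152, 98304, 196608, 393216, 786432, 1572864, 3145728, 6291456
n=2: candidate gives 3, actual t_2 = 12 ✗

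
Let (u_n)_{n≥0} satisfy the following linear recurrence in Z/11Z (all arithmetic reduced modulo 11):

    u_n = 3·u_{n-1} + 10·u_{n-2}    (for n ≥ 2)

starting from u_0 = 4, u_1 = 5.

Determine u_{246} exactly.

u_2 = 3·5 + 10·4 = 0
u_3 = 3·0 + 10·5 = 6
u_4 = 3·6 + 10·0 = 7
u_5 = 3·7 + 10·6 = 4
u_6 = 3·4 + 10·7 = 5
(u_5, u_6) = (4, 5) = (u_0, u_1), so the sequence has period 5.
246 ≡ 1 (mod 5), hence u_246 = u_1 = 5.

5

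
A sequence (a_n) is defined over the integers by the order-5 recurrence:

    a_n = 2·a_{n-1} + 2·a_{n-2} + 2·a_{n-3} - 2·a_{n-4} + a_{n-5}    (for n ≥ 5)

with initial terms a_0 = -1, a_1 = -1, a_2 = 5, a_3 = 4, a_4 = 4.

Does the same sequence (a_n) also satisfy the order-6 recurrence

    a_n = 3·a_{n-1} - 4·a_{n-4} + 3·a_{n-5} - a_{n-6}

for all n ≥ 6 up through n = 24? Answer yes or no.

Terms a_0..a_24: -1, -1, 5, 4, 4, 27, 59, 177, 522, 1466, 4239, 12159, 34861, 100108, 287244, 824347, 2365835, 6789497, 19484978, 55919170, 160479967, 460555071, 1321727957, 3793172628, 10885870548
n=6: candidate gives 59, actual a_6 = 59 ✓
n=7: candidate gives 177, actual a_7 = 177 ✓
n=8: candidate gives 522, actual a_8 = 522 ✓
n=9: candidate gives 1466, actual a_9 = 1466 ✓
n=10: candidate gives 4239, actual a_10 = 4239 ✓
n=11: candidate gives 12159, actual a_11 = 12159 ✓
n=12: candidate gives 34861, actual a_12 = 34861 ✓
n=13: candidate gives 100108, actual a_13 = 100108 ✓
n=14: candidate gives 287244, actual a_14 = 287244 ✓
n=15: candidate gives 824347, actual a_15 = 824347 ✓
n=16: candidate gives 2365835, actual a_16 = 2365835 ✓
n=17: candidate gives 6789497, actual a_17 = 6789497 ✓
n=18: candidate gives 19484978, actual a_18 = 19484978 ✓
n=19: candidate gives 55919170, actual a_19 = 55919170 ✓
n=20: candidate gives 160479967, actual a_20 = 160479967 ✓
n=21: candidate gives 460555071, actual a_21 = 460555071 ✓
n=22: candidate gives 1321727957, actual a_22 = 1321727957 ✓
n=23: candidate gives 3793172628, actual a_23 = 3793172628 ✓
n=24: candidate gives 10885870548, actual a_24 = 10885870548 ✓

yes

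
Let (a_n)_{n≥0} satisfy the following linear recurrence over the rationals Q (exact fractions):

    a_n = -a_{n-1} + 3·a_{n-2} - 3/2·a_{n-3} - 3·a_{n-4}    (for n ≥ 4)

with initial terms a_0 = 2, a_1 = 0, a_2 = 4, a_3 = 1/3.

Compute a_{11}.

-16469/12

a_4 = -1·1/3 + 3·4 + -3/2·0 + -3·2 = 17/3
a_5 = -1·17/3 + 3·1/3 + -3/2·4 + -3·0 = -32/3
a_6 = -1·-32/3 + 3·17/3 + -3/2·1/3 + -3·4 = 91/6
a_7 = -1·91/6 + 3·-32/3 + -3/2·17/3 + -3·1/3 = -170/3
a_8 = -1·-170/3 + 3·91/6 + -3/2·-32/3 + -3·17/3 = 607/6
a_9 = -1·607/6 + 3·-170/3 + -3/2·91/6 + -3·-32/3 = -3143/12
a_10 = -1·-3143/12 + 3·607/6 + -3/2·-170/3 + -3·91/6 = 7259/12
a_11 = -1·7259/12 + 3·-3143/12 + -3/2·607/6 + -3·-170/3 = -16469/12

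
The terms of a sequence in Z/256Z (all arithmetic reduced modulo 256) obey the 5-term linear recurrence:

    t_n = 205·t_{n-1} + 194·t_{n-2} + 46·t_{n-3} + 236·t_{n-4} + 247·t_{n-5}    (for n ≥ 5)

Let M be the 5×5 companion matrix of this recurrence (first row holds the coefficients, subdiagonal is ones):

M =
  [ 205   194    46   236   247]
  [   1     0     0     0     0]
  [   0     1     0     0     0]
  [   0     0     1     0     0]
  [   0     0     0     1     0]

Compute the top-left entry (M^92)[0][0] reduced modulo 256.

23

(M^92)[0][0] is the top entry after applying M 92 times to the unit state (1, 0, 0, 0, 0). Equivalently it is h_{96} for the auxiliary sequence (h_n) obeying the same recurrence with h_4 = 1 and h_i = 0 for 0 ≤ i < 4:
h_5 = 205·1 + 194·0 + 46·0 + 236·0 + 247·0 = 205
h_6 = 205·205 + 194·1 + 46·0 + 236·0 + 247·0 = 235
h_7 = 205·235 + 194·205 + 46·1 + 236·0 + 247·0 = 183
h_8 = 205·183 + 194·235 + 46·205 + 236·1 + 247·0 = 99
h_9 = 205·99 + 194·183 + 46·235 + 236·205 + 247·1 = 34
h_10 = 205·34 + 194·99 + 46·183 + 236·235 + 247·205 = 145
Continuing the recurrence:
  h_11 = 28;  h_12 = 63;  h_13 = 150;  h_14 = 94;  h_15 = 251;  h_16 = 71
  h_17 = 6;  h_18 = 24;  h_19 = 156;  h_20 = 209;  h_21 = 238;  h_22 = 234
  h_23 = 68;  h_24 = 188;  h_25 = 47;  h_26 = 173;  h_27 = 101;  h_28 = 89
  h_29 = 157;  h_30 = 38;  h_31 = 109;  h_32 = 202;  h_33 = 203;  h_34 = 188
  h_35 = 212;  h_36 = 25;  h_37 = 127;  h_38 = 234;  h_39 = 242;  h_40 = 136
  h_41 = 139;  h_42 = 28;  h_43 = 16;  h_44 = 224;  h_45 = 228;  h_46 = 33
  h_47 = 57;  h_48 = 143;  h_49 = 243;  h_50 = 155;  h_51 = 90;  h_52 = 5
  h_53 = 12;  h_54 = 235;  h_55 = 178;  h_56 = 58;  h_57 = 115;  h_58 = 63
  h_59 = 218;  h_60 = 48;  h_61 = 240;  h_62 = 197;  h_63 = 2;  h_64 = 154
  h_65 = 204;  h_66 = 152;  h_67 = 231;  h_68 = 185;  h_69 = 41;  h_70 = 125
  h_71 = 5;  h_72 = 134;  h_73 = 217;  h_74 = 2;  h_75 = 87;  h_76 = 136
  h_77 = 136;  h_78 = 209;  h_79 = 255;  h_80 = 86;  h_81 = 66;  h_82 = 188
  h_83 = 191;  h_84 = 152;  h_85 = 16;  h_86 = 80;  h_87 = 248;  h_88 = 129
  h_89 = 5;  h_90 = 131;  h_91 = 175;  h_92 = 131;  h_93 = 34;  h_94 = 137
h_95 = 205·137 + 194·34 + 46·131 + 236·175 + 247·131 = 188
h_96 = 205·188 + 194·137 + 46·34 + 236·131 + 247·175 = 23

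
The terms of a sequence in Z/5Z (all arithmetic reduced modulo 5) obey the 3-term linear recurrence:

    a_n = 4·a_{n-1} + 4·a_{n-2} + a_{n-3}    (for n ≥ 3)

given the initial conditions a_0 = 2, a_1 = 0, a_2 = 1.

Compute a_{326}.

a_3 = 4·1 + 4·0 + 1·2 = 1
a_4 = 4·1 + 4·1 + 1·0 = 3
a_5 = 4·3 + 4·1 + 1·1 = 2
a_6 = 4·2 + 4·3 + 1·1 = 1
a_7 = 4·1 + 4·2 + 1·3 = 0
a_8 = 4·0 + 4·1 + 1·2 = 1
a_9 = 4·1 + 4·0 + 1·1 = 0
a_10 = 4·0 + 4·1 + 1·0 = 4
a_11 = 4·4 + 4·0 + 1·1 = 2
a_12 = 4·2 + 4·4 + 1·0 = 4
a_13 = 4·4 + 4·2 + 1·4 = 3
a_14 = 4·3 + 4·4 + 1·2 = 0
a_15 = 4·0 + 4·3 + 1·4 = 1
a_16 = 4·1 + 4·0 + 1·3 = 2
a_17 = 4·2 + 4·1 + 1·0 = 2
a_18 = 4·2 + 4·2 + 1·1 = 2
a_19 = 4·2 + 4·2 + 1·2 = 3
a_20 = 4·3 + 4·2 + 1·2 = 2
a_21 = 4·2 + 4·3 + 1·2 = 2
a_22 = 4·2 + 4·2 + 1·3 = 4
a_23 = 4·4 + 4·2 + 1·2 = 1
a_24 = 4·1 + 4·4 + 1·2 = 2
a_25 = 4·2 + 4·1 + 1·4 = 1
a_26 = 4·1 + 4·2 + 1·1 = 3
a_27 = 4·3 + 4·1 + 1·2 = 3
a_28 = 4·3 + 4·3 + 1·1 = 0
a_29 = 4·0 + 4·3 + 1·3 = 0
a_30 = 4·0 + 4·0 + 1·3 = 3
a_31 = 4·3 + 4·0 + 1·0 = 2
a_32 = 4·2 + 4·3 + 1·0 = 0
a_33 = 4·0 + 4·2 + 1·3 = 1
(a_31, a_32, a_33) = (2, 0, 1) = (a_0, a_1, a_2), so the sequence has period 31.
326 ≡ 16 (mod 31), hence a_326 = a_16 = 2.

2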